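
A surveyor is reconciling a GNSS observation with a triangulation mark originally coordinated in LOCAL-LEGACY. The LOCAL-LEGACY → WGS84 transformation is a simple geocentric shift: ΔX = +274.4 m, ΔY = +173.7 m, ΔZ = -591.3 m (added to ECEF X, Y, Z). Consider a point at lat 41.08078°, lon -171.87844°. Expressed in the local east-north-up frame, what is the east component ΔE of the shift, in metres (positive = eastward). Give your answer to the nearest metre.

ΔE = -133 m

At φ = 41.08078°, λ = -171.87844°: sin φ = 0.657122, cos φ = 0.753784, sin λ = -0.141274, cos λ = -0.989971.
ΔE = −sin λ·ΔX + cos λ·ΔY = −(-0.141274)·(274.4) + (-0.989971)·(173.7) = -133.19 m.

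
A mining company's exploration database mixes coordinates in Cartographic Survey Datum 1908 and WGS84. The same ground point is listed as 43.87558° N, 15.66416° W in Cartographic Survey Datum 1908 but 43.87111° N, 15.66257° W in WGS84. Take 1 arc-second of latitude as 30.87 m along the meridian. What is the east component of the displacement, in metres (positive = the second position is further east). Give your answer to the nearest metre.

ΔE = 127 m

Δφ = 43.87111° − 43.87558° = -0.00447°; Δλ = -15.66257° − -15.66416° = +0.00159°.
1° of latitude = 3600 × 30.87 = 111132 m.
ΔN = Δφ × 111132 = -496.8 m; ΔE = Δλ × 111132 × cos(43.87558°) = +0.00159 × 111132 × 0.720847 = 127.4 m.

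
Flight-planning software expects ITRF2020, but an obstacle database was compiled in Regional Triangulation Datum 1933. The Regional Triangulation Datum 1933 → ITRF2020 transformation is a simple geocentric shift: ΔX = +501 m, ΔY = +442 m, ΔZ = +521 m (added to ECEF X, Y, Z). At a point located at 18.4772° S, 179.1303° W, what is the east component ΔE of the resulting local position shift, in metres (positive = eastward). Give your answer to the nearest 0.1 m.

At φ = -18.4772°, λ = -179.1303°: sin φ = -0.316927, cos φ = 0.948450, sin λ = -0.015179, cos λ = -0.999885.
ΔE = −sin λ·ΔX + cos λ·ΔY = −(-0.015179)·(501) + (-0.999885)·(442) = -434.34 m.

ΔE = -434.3 m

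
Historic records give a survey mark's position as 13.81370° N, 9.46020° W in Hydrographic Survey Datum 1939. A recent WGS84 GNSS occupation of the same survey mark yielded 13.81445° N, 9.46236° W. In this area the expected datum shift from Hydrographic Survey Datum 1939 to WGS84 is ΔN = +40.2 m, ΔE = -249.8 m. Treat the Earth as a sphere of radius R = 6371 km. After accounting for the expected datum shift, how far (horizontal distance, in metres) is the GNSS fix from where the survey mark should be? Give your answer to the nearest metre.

46 m

Observed coordinate differences: Δφ = +0.00075°, Δλ = -0.00216°.
Converting to metres (1° lat = 111195 m, cos φ = 0.971077): observed ΔN = 83.4 m, observed ΔE = -233.2 m.
Subtracting the expected shift leaves a residual of 83.4 − (40.2) = 43.2 m north and -233.2 − (-249.8) = 16.6 m east.
Residual distance = √(43.2² + 16.6²) = 46.3 m.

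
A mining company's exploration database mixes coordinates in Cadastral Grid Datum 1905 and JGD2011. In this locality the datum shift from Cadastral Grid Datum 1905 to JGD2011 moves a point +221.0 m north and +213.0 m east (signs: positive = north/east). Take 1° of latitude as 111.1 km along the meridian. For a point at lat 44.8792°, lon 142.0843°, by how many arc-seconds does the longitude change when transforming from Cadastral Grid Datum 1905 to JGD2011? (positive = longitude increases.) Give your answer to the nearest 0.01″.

Δλ = 9.74″

At latitude 44.8792°, cos φ = 0.708596.
1° of longitude at this latitude = 111.1 × cos φ = 78.73 km, so Δλ = 213.0 / 78725.0 = 0.0027056° = 9.740″.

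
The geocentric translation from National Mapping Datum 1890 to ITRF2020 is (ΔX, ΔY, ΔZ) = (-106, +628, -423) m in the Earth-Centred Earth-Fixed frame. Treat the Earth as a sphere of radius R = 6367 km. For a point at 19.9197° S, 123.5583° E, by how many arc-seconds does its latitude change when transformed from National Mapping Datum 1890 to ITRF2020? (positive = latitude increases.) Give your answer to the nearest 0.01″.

Δφ = -6.46″

sin φ = -0.340703, cos φ = 0.940171, sin λ = 0.833324, cos λ = -0.552785.
North component: ΔN = −sin φ cos λ·ΔX − sin φ sin λ·ΔY + cos φ·ΔZ = −(-0.340703)(-0.552785)(-106) − (-0.340703)(0.833324)(628) + (0.940171)(-423) = -199.43 m.
1° of latitude spans πR/180 = 111125 m, so Δφ = -199.43 / 111125 × 3600 = -6.461″.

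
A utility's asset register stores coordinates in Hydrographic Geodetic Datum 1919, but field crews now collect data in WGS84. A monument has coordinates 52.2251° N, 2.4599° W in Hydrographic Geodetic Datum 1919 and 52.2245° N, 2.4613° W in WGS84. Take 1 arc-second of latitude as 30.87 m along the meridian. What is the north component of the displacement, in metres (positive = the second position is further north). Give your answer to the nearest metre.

ΔN = -67 m

Δφ = 52.2245° − 52.2251° = -0.0006°; Δλ = -2.4613° − -2.4599° = -0.0014°.
1° of latitude = 3600 × 30.87 = 111132 m.
ΔN = Δφ × 111132 = -66.7 m; ΔE = Δλ × 111132 × cos(52.2251°) = -0.0014 × 111132 × 0.612561 = -95.3 m.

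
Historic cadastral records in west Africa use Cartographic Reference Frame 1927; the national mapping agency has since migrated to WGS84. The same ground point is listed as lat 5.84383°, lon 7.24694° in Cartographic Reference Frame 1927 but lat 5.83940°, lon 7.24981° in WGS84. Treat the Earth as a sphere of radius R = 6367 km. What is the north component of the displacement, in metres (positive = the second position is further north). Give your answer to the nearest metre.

ΔN = -492 m

Δφ = 5.83940° − 5.84383° = -0.00443°; Δλ = 7.24981° − 7.24694° = +0.00287°.
1° along a meridian = πR/180 = 111125 m.
ΔN = Δφ × 111125 = -492.3 m; ΔE = Δλ × 111125 × cos(5.84383°) = +0.00287 × 111125 × 0.994803 = 317.3 m.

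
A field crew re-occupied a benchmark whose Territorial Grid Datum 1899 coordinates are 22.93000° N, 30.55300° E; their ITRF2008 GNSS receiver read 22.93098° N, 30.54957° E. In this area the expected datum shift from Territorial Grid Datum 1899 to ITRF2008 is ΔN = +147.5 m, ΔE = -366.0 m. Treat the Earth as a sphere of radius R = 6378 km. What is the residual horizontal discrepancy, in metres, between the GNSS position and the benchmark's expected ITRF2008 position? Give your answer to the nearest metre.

Observed coordinate differences: Δφ = +0.00098°, Δλ = -0.00343°.
Converting to metres (1° lat = 111317 m, cos φ = 0.920982): observed ΔN = 109.1 m, observed ΔE = -351.6 m.
Subtracting the expected shift leaves a residual of 109.1 − (147.5) = -38.4 m north and -351.6 − (-366.0) = 14.4 m east.
Residual distance = √((-38.4)² + 14.4²) = 41.0 m.

41 m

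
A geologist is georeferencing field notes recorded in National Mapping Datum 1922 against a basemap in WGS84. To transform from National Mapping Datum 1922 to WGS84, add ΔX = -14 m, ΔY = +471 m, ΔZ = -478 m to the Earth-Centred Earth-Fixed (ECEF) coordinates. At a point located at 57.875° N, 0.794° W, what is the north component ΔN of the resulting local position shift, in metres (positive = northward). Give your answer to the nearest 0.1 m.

The local north axis is (−sin φ cos λ, −sin φ sin λ, cos φ), giving ΔN = 11.855 + 5.528 − 254.185 = -236.80 m.

ΔN = -236.8 m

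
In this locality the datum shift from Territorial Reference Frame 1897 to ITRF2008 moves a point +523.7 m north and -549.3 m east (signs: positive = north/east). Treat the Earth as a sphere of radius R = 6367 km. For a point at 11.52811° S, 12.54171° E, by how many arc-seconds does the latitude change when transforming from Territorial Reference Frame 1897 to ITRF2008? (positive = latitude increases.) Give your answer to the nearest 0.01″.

On a sphere of radius R, 1 rad of latitude = R, so Δφ = ΔN / R = 523.7 / 6367000 = 8.2252e-05 rad = 16.966″.

Δφ = 16.97″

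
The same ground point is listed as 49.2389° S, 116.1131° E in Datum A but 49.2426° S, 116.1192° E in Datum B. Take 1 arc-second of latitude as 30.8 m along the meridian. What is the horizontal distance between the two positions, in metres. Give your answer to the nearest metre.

603 m

Δφ = -49.2426° − -49.2389° = -0.0037°; Δλ = 116.1192° − 116.1131° = +0.0061°.
1° of latitude = 3600 × 30.80 = 110880 m.
ΔN = Δφ × 110880 = -410.3 m; ΔE = Δλ × 110880 × cos(-49.2389°) = +0.0061 × 110880 × 0.652907 = 441.6 m.
Distance = √(ΔE² + ΔN²) = √(441.6² + (-410.3)²) = 602.8 m.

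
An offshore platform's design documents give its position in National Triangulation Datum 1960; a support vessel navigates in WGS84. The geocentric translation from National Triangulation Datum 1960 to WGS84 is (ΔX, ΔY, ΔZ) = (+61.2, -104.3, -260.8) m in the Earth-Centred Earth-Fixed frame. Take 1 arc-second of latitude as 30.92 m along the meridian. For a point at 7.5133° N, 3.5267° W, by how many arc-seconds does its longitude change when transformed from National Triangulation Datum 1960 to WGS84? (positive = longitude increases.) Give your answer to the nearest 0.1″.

Δλ = -3.3″

sin φ = 0.130756, cos φ = 0.991415, sin λ = -0.061514, cos λ = 0.998106.
East component: ΔE = −sin λ·ΔX + cos λ·ΔY = −(-0.061514)(61.2) + (0.998106)(-104.3) = -100.34 m.
1° of latitude spans 3600 × 30.92 = 111312 m; at latitude φ, 1° of longitude spans that × cos φ = 110356.3 m, so Δλ = -100.34 / 110356.3 × 3600 = -3.273″.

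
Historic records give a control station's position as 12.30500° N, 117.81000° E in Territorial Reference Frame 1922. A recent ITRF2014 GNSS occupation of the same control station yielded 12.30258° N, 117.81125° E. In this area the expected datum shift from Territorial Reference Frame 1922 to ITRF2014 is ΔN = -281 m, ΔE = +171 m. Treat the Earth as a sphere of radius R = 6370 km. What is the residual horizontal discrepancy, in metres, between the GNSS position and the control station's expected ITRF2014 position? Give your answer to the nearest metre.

Observed coordinate differences: Δφ = -0.00242°, Δλ = +0.00125°.
Converting to metres (1° lat = 111177 m, cos φ = 0.977027): observed ΔN = -269.0 m, observed ΔE = 135.8 m.
Subtracting the expected shift leaves a residual of -269.0 − (-281) = 12.0 m north and 135.8 − (171) = -35.2 m east.
Residual distance = √(12.0² + (-35.2)²) = 37.2 m.

37 m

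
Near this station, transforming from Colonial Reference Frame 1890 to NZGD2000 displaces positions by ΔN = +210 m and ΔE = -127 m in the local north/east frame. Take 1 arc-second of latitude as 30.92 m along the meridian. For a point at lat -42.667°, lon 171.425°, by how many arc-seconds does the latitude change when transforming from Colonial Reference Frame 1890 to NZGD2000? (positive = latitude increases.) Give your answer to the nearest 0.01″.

Δφ = 6.79″

1″ of latitude = 30.92 m, so Δφ = 210.0 / 30.92 = 6.792″.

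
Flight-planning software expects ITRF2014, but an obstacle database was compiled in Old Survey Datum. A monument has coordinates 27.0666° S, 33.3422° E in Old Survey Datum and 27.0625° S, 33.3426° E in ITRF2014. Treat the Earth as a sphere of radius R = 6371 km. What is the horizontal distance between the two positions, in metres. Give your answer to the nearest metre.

458 m

Δφ = -27.0625° − -27.0666° = +0.0041°; Δλ = 33.3426° − 33.3422° = +0.0004°.
1° along a meridian = πR/180 = 111195 m.
ΔN = Δφ × 111195 = 455.9 m; ΔE = Δλ × 111195 × cos(-27.0666°) = +0.0004 × 111195 × 0.890478 = 39.6 m.
Distance = √(ΔE² + ΔN²) = √(39.6² + 455.9²) = 457.6 m.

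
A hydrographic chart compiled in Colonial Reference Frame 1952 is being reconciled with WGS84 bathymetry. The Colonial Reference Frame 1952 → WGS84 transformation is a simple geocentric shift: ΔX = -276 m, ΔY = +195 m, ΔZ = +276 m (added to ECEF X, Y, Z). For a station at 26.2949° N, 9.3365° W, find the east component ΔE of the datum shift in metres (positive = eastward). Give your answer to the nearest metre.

At φ = 26.2949°, λ = -9.3365°: sin φ = 0.442991, cos φ = 0.896526, sin λ = -0.162232, cos λ = 0.986753.
ΔE = −sin λ·ΔX + cos λ·ΔY = −(-0.162232)·(-276) + (0.986753)·(195) = 147.64 m.

ΔE = 148 m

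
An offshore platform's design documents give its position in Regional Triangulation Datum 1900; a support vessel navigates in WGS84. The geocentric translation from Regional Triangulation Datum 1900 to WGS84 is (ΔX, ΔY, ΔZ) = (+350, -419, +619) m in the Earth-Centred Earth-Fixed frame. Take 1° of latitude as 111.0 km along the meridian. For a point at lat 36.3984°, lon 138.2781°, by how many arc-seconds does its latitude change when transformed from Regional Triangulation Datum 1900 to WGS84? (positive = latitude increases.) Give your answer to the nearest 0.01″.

Δφ = 26.55″

sin φ = 0.593396, cos φ = 0.804910, sin λ = 0.665516, cos λ = -0.746384.
North component: ΔN = −sin φ cos λ·ΔX − sin φ sin λ·ΔY + cos φ·ΔZ = −(0.593396)(-0.746384)(350) − (0.593396)(0.665516)(-419) + (0.804910)(619) = 818.72 m.
1° of latitude spans 111000 m, so Δφ = 818.72 / 111000 × 3600 = 26.553″.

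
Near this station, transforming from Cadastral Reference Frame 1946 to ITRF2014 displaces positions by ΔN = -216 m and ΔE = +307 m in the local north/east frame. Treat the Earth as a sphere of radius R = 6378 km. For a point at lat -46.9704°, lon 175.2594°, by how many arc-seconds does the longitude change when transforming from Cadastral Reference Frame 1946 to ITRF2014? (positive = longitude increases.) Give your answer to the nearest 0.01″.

At latitude -46.9704°, cos φ = 0.682376.
One radian of longitude at latitude φ spans R cos φ, so Δλ = ΔE / (R cos φ) = 307.0 / (6378000 × 0.682376) = 7.0539e-05 rad = 14.550″.

Δλ = 14.55″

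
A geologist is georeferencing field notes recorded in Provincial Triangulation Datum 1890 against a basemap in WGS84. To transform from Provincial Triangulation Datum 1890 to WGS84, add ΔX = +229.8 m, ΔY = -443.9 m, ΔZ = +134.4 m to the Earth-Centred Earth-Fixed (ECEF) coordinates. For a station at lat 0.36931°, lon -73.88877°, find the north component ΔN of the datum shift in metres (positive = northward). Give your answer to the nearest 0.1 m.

The local north axis is (−sin φ cos λ, −sin φ sin λ, cos φ), giving ΔN = -0.411 − 2.749 + 134.397 = 131.24 m.

ΔN = 131.2 m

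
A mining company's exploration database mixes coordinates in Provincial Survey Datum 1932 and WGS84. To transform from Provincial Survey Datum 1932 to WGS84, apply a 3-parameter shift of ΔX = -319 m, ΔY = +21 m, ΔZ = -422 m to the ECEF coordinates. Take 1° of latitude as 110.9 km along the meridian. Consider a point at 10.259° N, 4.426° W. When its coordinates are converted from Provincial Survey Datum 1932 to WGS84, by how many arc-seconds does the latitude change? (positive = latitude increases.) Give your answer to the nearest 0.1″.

sin φ = 0.178098, cos φ = 0.984013, sin λ = -0.077171, cos λ = 0.997018.
North component: ΔN = −sin φ cos λ·ΔX − sin φ sin λ·ΔY + cos φ·ΔZ = −(0.178098)(0.997018)(-319) − (0.178098)(-0.077171)(21) + (0.984013)(-422) = -358.32 m.
1° of latitude spans 110900 m, so Δφ = -358.32 / 110900 × 3600 = -11.632″.

Δφ = -11.6″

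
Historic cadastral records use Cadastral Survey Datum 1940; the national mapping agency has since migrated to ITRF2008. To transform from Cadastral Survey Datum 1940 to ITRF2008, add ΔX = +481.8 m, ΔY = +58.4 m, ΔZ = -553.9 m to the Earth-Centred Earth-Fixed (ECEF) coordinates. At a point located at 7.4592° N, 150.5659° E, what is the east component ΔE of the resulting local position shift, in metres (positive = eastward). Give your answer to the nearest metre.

The local east axis at (φ, λ) is (−sin λ, cos λ, 0), so ΔE = −sin(150.5659°)·481.8 + cos(150.5659°)·58.4 = -287.63 m.

ΔE = -288 m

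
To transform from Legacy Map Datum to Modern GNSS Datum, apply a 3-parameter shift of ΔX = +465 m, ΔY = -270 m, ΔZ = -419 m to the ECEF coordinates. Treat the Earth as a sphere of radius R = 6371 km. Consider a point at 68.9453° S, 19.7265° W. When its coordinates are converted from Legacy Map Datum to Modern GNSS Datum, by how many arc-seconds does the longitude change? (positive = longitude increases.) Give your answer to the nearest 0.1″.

Δλ = -8.8″

sin φ = -0.933238, cos φ = 0.359259, sin λ = -0.337531, cos λ = 0.941315.
East component: ΔE = −sin λ·ΔX + cos λ·ΔY = −(-0.337531)(465) + (0.941315)(-270) = -97.20 m.
1° of latitude spans πR/180 = 111195 m; at latitude φ, 1° of longitude spans that × cos φ = 39947.8 m, so Δλ = -97.20 / 39947.8 × 3600 = -8.760″.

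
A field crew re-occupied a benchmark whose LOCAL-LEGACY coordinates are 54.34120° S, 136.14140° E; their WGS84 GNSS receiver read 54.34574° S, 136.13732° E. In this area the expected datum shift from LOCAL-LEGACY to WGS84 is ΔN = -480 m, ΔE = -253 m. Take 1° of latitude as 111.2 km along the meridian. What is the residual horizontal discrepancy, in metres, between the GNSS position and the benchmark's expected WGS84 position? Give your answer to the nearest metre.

27 m

Observed coordinate differences: Δφ = -0.00454°, Δλ = -0.00408°.
Converting to metres (1° lat = 111200 m, cos φ = 0.582957): observed ΔN = -504.8 m, observed ΔE = -264.5 m.
Subtracting the expected shift leaves a residual of -504.8 − (-480) = -24.8 m north and -264.5 − (-253) = -11.5 m east.
Residual distance = √((-24.8)² + (-11.5)²) = 27.4 m.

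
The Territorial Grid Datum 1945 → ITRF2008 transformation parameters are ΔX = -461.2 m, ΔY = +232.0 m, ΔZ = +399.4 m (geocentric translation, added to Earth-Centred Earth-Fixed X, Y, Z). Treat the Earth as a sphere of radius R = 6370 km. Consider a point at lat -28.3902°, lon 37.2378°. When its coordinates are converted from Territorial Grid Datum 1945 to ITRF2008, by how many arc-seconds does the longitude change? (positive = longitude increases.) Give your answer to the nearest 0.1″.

sin φ = -0.475474, cos φ = 0.879730, sin λ = 0.605124, cos λ = 0.796131.
East component: ΔE = −sin λ·ΔX + cos λ·ΔY = −(0.605124)(-461.2) + (0.796131)(232.0) = 463.79 m.
1° of latitude spans πR/180 = 111177 m; at latitude φ, 1° of longitude spans that × cos φ = 97806.1 m, so Δλ = 463.79 / 97806.1 × 3600 = 17.071″.

Δλ = 17.1″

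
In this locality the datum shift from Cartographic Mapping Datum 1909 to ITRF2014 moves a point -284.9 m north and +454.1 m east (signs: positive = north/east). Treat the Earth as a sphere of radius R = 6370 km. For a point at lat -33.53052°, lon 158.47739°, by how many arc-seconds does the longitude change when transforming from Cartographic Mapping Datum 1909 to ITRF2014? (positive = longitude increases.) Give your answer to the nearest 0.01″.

At latitude -33.53052°, cos φ = 0.833592.
One radian of longitude at latitude φ spans R cos φ, so Δλ = ΔE / (R cos φ) = 454.1 / (6370000 × 0.833592) = 8.5518e-05 rad = 17.639″.

Δλ = 17.64″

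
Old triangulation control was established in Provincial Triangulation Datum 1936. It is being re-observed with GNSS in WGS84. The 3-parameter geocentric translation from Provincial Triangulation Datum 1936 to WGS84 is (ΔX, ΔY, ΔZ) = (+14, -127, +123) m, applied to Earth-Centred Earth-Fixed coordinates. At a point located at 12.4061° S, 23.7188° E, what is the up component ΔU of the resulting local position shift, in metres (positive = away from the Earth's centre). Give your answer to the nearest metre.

The local up (radial) axis is (cos φ cos λ, cos φ sin λ, sin φ), giving ΔU = 12.518 − 49.893 − 26.425 = -63.80 m.

ΔU = -64 m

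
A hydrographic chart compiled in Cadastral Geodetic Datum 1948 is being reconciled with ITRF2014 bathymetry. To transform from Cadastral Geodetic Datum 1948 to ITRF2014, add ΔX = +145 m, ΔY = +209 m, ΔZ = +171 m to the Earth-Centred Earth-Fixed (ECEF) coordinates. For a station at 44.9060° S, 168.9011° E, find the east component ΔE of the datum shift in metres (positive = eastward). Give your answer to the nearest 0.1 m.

ΔE = -233.0 m

The local east axis at (φ, λ) is (−sin λ, cos λ, 0), so ΔE = −sin(168.9011°)·145 + cos(168.9011°)·209 = -233.00 m.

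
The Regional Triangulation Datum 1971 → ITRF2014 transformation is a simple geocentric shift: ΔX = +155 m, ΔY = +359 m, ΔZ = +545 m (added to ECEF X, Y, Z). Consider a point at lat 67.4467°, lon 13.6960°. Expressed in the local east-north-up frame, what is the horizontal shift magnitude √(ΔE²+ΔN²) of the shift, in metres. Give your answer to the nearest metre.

312 m

At φ = 67.4467°, λ = 13.6960°: sin φ = 0.923523, cos φ = 0.383543, sin λ = 0.236770, cos λ = 0.971566.
ΔE = −sin λ·ΔX + cos λ·ΔY = −(0.236770)·(155) + (0.971566)·(359) = 312.09 m.
ΔN = −sin φ cos λ·ΔX − sin φ sin λ·ΔY + cos φ·ΔZ = −(0.923523)(0.971566)(155) − (0.923523)(0.236770)(359) + (0.383543)(545) = -8.55 m.
Horizontal magnitude = √(ΔE² + ΔN²) = √(312.09² + (-8.55)²) = 312.21 m.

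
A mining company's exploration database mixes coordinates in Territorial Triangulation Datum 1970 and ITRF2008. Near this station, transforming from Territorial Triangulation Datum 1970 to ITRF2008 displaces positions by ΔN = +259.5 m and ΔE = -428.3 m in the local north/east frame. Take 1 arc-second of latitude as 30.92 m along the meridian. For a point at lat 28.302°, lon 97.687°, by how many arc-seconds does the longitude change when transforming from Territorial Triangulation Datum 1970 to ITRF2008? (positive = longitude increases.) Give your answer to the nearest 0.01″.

Δλ = -15.73″

At latitude 28.302°, cos φ = 0.880461.
1″ of longitude at this latitude = 30.92 × cos φ = 27.2238 m, so Δλ = -428.3 / 27.2238 = -15.733″.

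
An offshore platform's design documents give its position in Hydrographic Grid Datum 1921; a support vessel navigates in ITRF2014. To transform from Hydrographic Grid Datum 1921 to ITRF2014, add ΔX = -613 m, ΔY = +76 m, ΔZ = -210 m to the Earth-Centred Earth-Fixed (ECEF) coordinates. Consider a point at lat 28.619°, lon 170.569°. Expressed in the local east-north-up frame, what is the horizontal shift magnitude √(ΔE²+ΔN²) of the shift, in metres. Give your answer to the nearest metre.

The local east axis at (φ, λ) is (−sin λ, cos λ, 0), so ΔE = −sin(170.569°)·(-613) + cos(170.569°)·76 = 25.47 m.
The local north axis is (−sin φ cos λ, −sin φ sin λ, cos φ), giving ΔN = -289.648 − 5.965 − 184.343 = -479.96 m.
Horizontal magnitude = √(ΔE² + ΔN²) = √(25.47² + (-479.96)²) = 480.63 m.

481 m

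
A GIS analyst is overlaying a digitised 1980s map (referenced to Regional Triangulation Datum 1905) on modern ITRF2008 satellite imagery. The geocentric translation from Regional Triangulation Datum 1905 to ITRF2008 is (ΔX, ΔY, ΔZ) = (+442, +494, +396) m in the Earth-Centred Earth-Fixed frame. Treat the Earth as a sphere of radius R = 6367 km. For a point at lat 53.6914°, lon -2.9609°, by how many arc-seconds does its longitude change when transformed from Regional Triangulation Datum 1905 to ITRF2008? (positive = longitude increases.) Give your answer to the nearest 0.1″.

sin φ = 0.805839, cos φ = 0.592134, sin λ = -0.051654, cos λ = 0.998665.
East component: ΔE = −sin λ·ΔX + cos λ·ΔY = −(-0.051654)(442) + (0.998665)(494) = 516.17 m.
1° of latitude spans πR/180 = 111125 m; at latitude φ, 1° of longitude spans that × cos φ = 65801.0 m, so Δλ = 516.17 / 65801.0 × 3600 = 28.240″.

Δλ = 28.2″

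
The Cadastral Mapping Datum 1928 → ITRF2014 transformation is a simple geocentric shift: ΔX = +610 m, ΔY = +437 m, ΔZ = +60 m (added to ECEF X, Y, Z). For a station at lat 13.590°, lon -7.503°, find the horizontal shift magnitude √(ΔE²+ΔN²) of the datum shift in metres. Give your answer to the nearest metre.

518 m

At φ = 13.590°, λ = -7.503°: sin φ = 0.234972, cos φ = 0.972002, sin λ = -0.130578, cos λ = 0.991438.
ΔE = −sin λ·ΔX + cos λ·ΔY = −(-0.130578)·(610) + (0.991438)·(437) = 512.91 m.
ΔN = −sin φ cos λ·ΔX − sin φ sin λ·ΔY + cos φ·ΔZ = −(0.234972)(0.991438)(610) − (0.234972)(-0.130578)(437) + (0.972002)(60) = -70.38 m.
Horizontal magnitude = √(ΔE² + ΔN²) = √(512.91² + (-70.38)²) = 517.72 m.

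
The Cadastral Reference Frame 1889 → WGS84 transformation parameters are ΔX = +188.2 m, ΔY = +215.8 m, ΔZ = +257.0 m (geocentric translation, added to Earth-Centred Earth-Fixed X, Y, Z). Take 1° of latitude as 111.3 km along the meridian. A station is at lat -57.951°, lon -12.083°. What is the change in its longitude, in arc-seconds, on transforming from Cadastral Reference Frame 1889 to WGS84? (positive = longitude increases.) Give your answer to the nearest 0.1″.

sin φ = -0.847595, cos φ = 0.530644, sin λ = -0.209328, cos λ = 0.977845.
East component: ΔE = −sin λ·ΔX + cos λ·ΔY = −(-0.209328)(188.2) + (0.977845)(215.8) = 250.41 m.
1° of latitude spans 111300 m; at latitude φ, 1° of longitude spans that × cos φ = 59060.7 m, so Δλ = 250.41 / 59060.7 × 3600 = 15.264″.

Δλ = 15.3″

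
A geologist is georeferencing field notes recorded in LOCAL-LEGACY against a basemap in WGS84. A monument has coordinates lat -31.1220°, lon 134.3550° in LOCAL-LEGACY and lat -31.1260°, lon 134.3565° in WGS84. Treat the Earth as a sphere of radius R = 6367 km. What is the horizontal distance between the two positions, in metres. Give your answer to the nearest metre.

Δφ = -31.1260° − -31.1220° = -0.0040°; Δλ = 134.3565° − 134.3550° = +0.0015°.
1° along a meridian = πR/180 = 111125 m.
ΔN = Δφ × 111125 = -444.5 m; ΔE = Δλ × 111125 × cos(-31.1220°) = +0.0015 × 111125 × 0.856069 = 142.7 m.
Distance = √(ΔE² + ΔN²) = √(142.7² + (-444.5)²) = 466.8 m.

467 m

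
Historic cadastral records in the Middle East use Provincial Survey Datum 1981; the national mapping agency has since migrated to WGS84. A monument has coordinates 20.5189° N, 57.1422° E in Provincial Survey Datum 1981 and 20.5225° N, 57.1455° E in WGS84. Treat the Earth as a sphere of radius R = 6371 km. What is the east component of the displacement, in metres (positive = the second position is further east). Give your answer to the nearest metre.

ΔE = 344 m

Δφ = 20.5225° − 20.5189° = +0.0036°; Δλ = 57.1455° − 57.1422° = +0.0033°.
1° along a meridian = πR/180 = 111195 m.
ΔN = Δφ × 111195 = 400.3 m; ΔE = Δλ × 111195 × cos(20.5189°) = +0.0033 × 111195 × 0.936557 = 343.7 m.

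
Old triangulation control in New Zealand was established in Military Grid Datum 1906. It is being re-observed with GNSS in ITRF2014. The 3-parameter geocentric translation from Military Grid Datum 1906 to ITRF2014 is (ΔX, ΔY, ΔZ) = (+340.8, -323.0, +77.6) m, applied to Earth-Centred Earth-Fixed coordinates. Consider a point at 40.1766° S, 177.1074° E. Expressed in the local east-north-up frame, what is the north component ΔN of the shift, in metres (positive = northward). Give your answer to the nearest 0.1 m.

ΔN = -170.8 m

At φ = -40.1766°, λ = 177.1074°: sin φ = -0.645146, cos φ = 0.764060, sin λ = 0.050464, cos λ = -0.998726.
ΔN = −sin φ cos λ·ΔX − sin φ sin λ·ΔY + cos φ·ΔZ = −(-0.645146)(-0.998726)(340.8) − (-0.645146)(0.050464)(-323.0) + (0.764060)(77.6) = -170.81 m.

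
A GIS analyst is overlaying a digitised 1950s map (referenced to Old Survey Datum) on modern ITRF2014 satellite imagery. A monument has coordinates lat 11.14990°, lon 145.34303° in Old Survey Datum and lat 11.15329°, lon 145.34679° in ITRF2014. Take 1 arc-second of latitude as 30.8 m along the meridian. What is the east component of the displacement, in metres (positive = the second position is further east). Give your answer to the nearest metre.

Δφ = 11.15329° − 11.14990° = +0.00339°; Δλ = 145.34679° − 145.34303° = +0.00376°.
1° of latitude = 3600 × 30.80 = 110880 m.
ΔN = Δφ × 110880 = 375.9 m; ΔE = Δλ × 110880 × cos(11.14990°) = +0.00376 × 110880 × 0.981125 = 409.0 m.

ΔE = 409 m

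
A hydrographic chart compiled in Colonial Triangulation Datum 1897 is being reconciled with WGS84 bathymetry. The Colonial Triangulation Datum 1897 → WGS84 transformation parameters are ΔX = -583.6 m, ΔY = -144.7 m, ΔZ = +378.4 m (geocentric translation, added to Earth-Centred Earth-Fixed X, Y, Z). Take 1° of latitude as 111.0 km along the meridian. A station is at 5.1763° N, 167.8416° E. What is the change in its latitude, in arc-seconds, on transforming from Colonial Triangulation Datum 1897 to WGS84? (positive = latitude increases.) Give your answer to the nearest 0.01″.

sin φ = 0.090221, cos φ = 0.995922, sin λ = 0.210615, cos λ = -0.977569.
North component: ΔN = −sin φ cos λ·ΔX − sin φ sin λ·ΔY + cos φ·ΔZ = −(0.090221)(-0.977569)(-583.6) − (0.090221)(0.210615)(-144.7) + (0.995922)(378.4) = 328.13 m.
1° of latitude spans 111000 m, so Δφ = 328.13 / 111000 × 3600 = 10.642″.

Δφ = 10.64″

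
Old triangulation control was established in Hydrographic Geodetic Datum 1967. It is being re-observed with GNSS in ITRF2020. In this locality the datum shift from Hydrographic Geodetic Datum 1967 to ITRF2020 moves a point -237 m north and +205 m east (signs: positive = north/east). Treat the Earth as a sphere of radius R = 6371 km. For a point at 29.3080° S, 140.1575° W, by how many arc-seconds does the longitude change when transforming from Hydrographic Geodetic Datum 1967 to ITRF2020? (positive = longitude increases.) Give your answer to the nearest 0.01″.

Δλ = 7.61″

At latitude -29.3080°, cos φ = 0.872001.
One radian of longitude at latitude φ spans R cos φ, so Δλ = ΔE / (R cos φ) = 205.0 / (6371000 × 0.872001) = 3.6900e-05 rad = 7.611″.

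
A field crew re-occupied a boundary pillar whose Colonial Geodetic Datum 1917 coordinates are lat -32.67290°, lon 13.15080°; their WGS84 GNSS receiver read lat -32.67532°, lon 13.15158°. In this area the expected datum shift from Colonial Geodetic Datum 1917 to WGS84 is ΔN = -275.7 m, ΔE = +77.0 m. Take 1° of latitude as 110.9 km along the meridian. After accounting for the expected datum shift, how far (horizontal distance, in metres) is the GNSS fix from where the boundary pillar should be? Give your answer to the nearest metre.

Observed coordinate differences: Δφ = -0.00242°, Δλ = +0.00078°.
Converting to metres (1° lat = 110900 m, cos φ = 0.841766): observed ΔN = -268.4 m, observed ΔE = 72.8 m.
Subtracting the expected shift leaves a residual of -268.4 − (-275.7) = 7.3 m north and 72.8 − (77.0) = -4.2 m east.
Residual distance = √(7.3² + (-4.2)²) = 8.4 m.

8 m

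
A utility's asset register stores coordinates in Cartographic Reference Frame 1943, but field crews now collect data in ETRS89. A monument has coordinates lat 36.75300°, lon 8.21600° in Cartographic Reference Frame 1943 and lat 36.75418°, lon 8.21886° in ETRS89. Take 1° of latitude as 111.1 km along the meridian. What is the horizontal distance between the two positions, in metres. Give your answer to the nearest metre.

Δφ = 36.75418° − 36.75300° = +0.00118°; Δλ = 8.21886° − 8.21600° = +0.00286°.
ΔN = Δφ × 111100 = 131.1 m; ΔE = Δλ × 111100 × cos(36.75300°) = +0.00286 × 111100 × 0.801222 = 254.6 m.
Distance = √(ΔE² + ΔN²) = √(254.6² + 131.1²) = 286.4 m.

286 m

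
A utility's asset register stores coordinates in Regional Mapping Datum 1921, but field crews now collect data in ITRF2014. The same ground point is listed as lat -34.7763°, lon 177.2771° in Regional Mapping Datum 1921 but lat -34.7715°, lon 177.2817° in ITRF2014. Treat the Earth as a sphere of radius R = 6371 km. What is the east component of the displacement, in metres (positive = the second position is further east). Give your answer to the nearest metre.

Δφ = -34.7715° − -34.7763° = +0.0048°; Δλ = 177.2817° − 177.2771° = +0.0046°.
1° along a meridian = πR/180 = 111195 m.
ΔN = Δφ × 111195 = 533.7 m; ΔE = Δλ × 111195 × cos(-34.7763°) = +0.0046 × 111195 × 0.821385 = 420.1 m.

ΔE = 420 m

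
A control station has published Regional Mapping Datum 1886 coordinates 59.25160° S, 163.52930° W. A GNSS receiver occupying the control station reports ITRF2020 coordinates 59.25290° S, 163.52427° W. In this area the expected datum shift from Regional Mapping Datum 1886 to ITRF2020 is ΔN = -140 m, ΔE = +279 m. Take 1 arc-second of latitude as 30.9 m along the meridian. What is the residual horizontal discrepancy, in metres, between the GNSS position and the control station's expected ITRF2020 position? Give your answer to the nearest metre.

Observed coordinate differences: Δφ = -0.00130°, Δλ = +0.00503°.
Converting to metres (1° lat = 111240 m, cos φ = 0.511269): observed ΔN = -144.6 m, observed ΔE = 286.1 m.
Subtracting the expected shift leaves a residual of -144.6 − (-140) = -4.6 m north and 286.1 − (279) = 7.1 m east.
Residual distance = √((-4.6)² + 7.1²) = 8.4 m.

8 m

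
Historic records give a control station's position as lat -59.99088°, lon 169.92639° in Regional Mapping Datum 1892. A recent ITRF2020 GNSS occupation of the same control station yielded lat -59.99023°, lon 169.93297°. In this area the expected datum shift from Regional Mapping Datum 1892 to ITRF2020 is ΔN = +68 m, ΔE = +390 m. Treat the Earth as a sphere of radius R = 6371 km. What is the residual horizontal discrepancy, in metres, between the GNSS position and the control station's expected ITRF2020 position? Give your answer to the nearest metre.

Observed coordinate differences: Δφ = +0.00065°, Δλ = +0.00658°.
Converting to metres (1° lat = 111195 m, cos φ = 0.500138): observed ΔN = 72.3 m, observed ΔE = 365.9 m.
Subtracting the expected shift leaves a residual of 72.3 − (68) = 4.3 m north and 365.9 − (390) = -24.1 m east.
Residual distance = √(4.3² + (-24.1)²) = 24.4 m.

24 m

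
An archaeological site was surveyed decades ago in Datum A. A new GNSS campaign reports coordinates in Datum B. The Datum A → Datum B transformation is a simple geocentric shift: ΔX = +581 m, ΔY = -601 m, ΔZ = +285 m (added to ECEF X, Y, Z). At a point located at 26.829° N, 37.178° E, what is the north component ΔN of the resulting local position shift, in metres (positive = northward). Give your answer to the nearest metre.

At φ = 26.829°, λ = 37.178°: sin φ = 0.451329, cos φ = 0.892357, sin λ = 0.604293, cos λ = 0.796762.
ΔN = −sin φ cos λ·ΔX − sin φ sin λ·ΔY + cos φ·ΔZ = −(0.451329)(0.796762)(581) − (0.451329)(0.604293)(-601) + (0.892357)(285) = 209.31 m.

ΔN = 209 m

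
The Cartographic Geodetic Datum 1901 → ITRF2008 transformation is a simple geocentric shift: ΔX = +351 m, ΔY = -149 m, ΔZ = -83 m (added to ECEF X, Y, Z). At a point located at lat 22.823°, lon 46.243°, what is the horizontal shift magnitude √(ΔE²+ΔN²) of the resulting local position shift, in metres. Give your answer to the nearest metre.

At φ = 22.823°, λ = 46.243°: sin φ = 0.387886, cos φ = 0.921708, sin λ = 0.722279, cos λ = 0.691601.
ΔE = −sin λ·ΔX + cos λ·ΔY = −(0.722279)·(351) + (0.691601)·(-149) = -356.57 m.
ΔN = −sin φ cos λ·ΔX − sin φ sin λ·ΔY + cos φ·ΔZ = −(0.387886)(0.691601)(351) − (0.387886)(0.722279)(-149) + (0.921708)(-83) = -128.92 m.
Horizontal magnitude = √(ΔE² + ΔN²) = √((-356.57)² + (-128.92)²) = 379.16 m.

379 m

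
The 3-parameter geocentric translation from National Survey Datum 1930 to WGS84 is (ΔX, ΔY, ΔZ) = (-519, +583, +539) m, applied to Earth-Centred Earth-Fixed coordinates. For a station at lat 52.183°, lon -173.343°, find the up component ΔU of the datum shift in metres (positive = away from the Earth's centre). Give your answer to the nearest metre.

ΔU = 700 m

The local up (radial) axis is (cos φ cos λ, cos φ sin λ, sin φ), giving ΔU = 316.075 − 41.439 + 425.796 = 700.43 m.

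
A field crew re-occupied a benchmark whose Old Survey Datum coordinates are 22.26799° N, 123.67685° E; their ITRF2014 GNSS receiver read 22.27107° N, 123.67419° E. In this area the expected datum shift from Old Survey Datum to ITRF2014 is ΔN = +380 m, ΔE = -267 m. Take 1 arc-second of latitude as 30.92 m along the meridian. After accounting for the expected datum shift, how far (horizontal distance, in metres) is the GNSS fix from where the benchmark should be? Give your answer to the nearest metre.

38 m

Observed coordinate differences: Δφ = +0.00308°, Δλ = -0.00266°.
Converting to metres (1° lat = 111312 m, cos φ = 0.925422): observed ΔN = 342.8 m, observed ΔE = -274.0 m.
Subtracting the expected shift leaves a residual of 342.8 − (380) = -37.2 m north and -274.0 − (-267) = -7.0 m east.
Residual distance = √((-37.2)² + (-7.0)²) = 37.8 m.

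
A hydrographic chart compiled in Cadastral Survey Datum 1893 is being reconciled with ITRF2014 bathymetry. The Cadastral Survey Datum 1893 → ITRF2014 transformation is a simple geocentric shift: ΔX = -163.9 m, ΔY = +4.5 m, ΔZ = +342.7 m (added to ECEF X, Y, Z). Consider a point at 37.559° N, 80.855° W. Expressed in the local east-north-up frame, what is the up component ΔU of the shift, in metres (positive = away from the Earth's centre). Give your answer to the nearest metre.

At φ = 37.559°, λ = -80.855°: sin φ = 0.609578, cos φ = 0.792726, sin λ = -0.987289, cos λ = 0.158934.
ΔU = cos φ cos λ·ΔX + cos φ sin λ·ΔY + sin φ·ΔZ = (0.792726)(0.158934)(-163.9) + (0.792726)(-0.987289)(4.5) + (0.609578)(342.7) = 184.73 m.

ΔU = 185 m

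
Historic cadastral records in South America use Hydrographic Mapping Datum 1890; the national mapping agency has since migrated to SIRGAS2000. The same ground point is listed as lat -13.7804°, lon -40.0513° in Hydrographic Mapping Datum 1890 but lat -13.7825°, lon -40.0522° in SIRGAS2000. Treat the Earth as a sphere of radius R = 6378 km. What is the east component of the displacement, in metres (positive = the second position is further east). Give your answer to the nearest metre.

ΔE = -97 m

Δφ = -13.7825° − -13.7804° = -0.0021°; Δλ = -40.0522° − -40.0513° = -0.0009°.
1° along a meridian = πR/180 = 111317 m.
ΔN = Δφ × 111317 = -233.8 m; ΔE = Δλ × 111317 × cos(-13.7804°) = -0.0009 × 111317 × 0.971216 = -97.3 m.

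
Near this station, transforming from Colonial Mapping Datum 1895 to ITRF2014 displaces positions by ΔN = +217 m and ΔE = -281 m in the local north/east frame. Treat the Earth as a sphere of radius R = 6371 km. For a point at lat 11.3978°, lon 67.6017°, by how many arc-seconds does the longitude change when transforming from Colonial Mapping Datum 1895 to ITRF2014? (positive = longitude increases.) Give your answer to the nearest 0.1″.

Δλ = -9.3″

At latitude 11.3978°, cos φ = 0.980279.
One radian of longitude at latitude φ spans R cos φ, so Δλ = ΔE / (R cos φ) = -281.0 / (6371000 × 0.980279) = -4.4993e-05 rad = -9.281″.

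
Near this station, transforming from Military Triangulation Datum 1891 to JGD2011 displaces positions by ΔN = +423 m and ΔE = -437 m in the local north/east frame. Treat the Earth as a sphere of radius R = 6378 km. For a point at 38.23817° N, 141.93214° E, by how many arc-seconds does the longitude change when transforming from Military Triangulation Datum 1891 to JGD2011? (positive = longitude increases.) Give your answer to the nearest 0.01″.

At latitude 38.23817°, cos φ = 0.785445.
One radian of longitude at latitude φ spans R cos φ, so Δλ = ΔE / (R cos φ) = -437.0 / (6378000 × 0.785445) = -8.7233e-05 rad = -17.993″.

Δλ = -17.99″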